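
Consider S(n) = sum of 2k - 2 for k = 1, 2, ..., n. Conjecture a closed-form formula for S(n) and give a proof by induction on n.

S(n) = n(n - 1)

We claim S(n) = n(n - 1) for all n ≥ 1.
Base step (n = 1): S(1) = 0, and the closed form gives 0. They agree.
Inductive step: assume the claim holds for n = k, so S(k) = k(k - 1).
Then S(k+1) = S(k) + (2k) = (k(k - 1)) + (2k).
Simplifying, S(k+1) = k(k + 1) = (k+1)((k+1) - 1),
which is the closed form with n = k+1.
This completes the induction.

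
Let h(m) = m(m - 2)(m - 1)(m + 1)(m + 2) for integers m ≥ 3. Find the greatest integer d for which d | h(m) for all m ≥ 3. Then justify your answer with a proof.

d = 120

Computing the first values: h(3) = 120 and h(4) = 720; gcd(120, 720) = 120, so d ≤ 120.
We prove 120 | m(m - 2)(m - 1)(m + 1)(m + 2) for all m ≥ 3 by induction on m.
When m = 3: h(3) = 120 = 120·(1), so 120 | h(3).
Inductive step: suppose the statement holds for some i ≥ 3, i.e. 120 | h(i). Then
h(i+1) − h(i) = (i-1)·i·(i+1)·(i+2)·(i+3) − (i-2)·(i-1)·i·(i+1)·(i+2) = (i-1)·i·(i+1)·(i+2)·[(i+3) − (i-2)] = 5·(i-1)·i·(i+1)·(i+2). The product of 4 consecutive integers is divisible by (4)! = 24, so h(i+1) − h(i) is divisible by 5·24 = 120. By the inductive hypothesis 120 | h(i), hence 120 | h(i+1).
By induction, the statement is established for all m ≥ 3.
Therefore the largest such d is 120.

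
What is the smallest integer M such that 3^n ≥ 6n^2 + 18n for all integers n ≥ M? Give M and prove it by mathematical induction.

M = 5

At n = 4: 81 < 168, so the inequality fails and M ≥ 5. We prove 3^n ≥ 6n^2 + 18n for all n ≥ 5.
For the base case n = 5: 3^n = 243 and 6n^2 + 18n = 240, so 243 ≥ 240.
Inductive step: assume the claim holds for n = j, so 3^j ≥ 6j^2 + 18j.
Then 3^(j + 1) = 3·(3^j) ≥ 3·(6j^2 + 18j).
Also, for j ≥ 5 we have 3·(6j^2 + 18j) ≥ 6(j+1)^2 + 18(j+1), since 3·(6j^2 + 18j) − (6(j+1)^2 + 18(j+1)) = 12j^2 + 24j - 24, which is nonnegative for all j ≥ 5.
Combining, 3^(j + 1) ≥ 6(j+1)^2 + 18(j+1).
This completes the induction.
Hence the smallest such M is 5.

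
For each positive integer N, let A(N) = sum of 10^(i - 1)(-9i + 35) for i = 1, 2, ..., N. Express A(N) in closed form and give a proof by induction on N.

We claim A(N) = 10^N(-N + 4) - 4 for all N ≥ 1.
For the base case N = 1: A(1) = 26, and the closed form gives 26. They agree.
For the inductive step, assume it holds for an arbitrary i ≥ 1, so A(i) = 10^i(-i + 4) - 4.
Then A(i+1) = A(i) + (10^i(-9i + 26)) = (10^i(-i + 4) - 4) + (10^i(-9i + 26)).
Simplifying, A(i+1) = -10·10^i·i + 30·10^i - 4 = 10^(i+1)(-(i+1) + 4) - 4,
which is the closed form with N = i+1.
Hence, by induction on N, the claim holds for every N ≥ 1.

A(N) = 10^N(-N + 4) - 4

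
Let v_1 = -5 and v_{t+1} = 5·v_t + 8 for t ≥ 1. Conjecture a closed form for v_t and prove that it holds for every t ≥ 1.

v_t = -3·5^(t - 1) - 2

Computing the first terms: v_1 = -5, v_2 = -17, v_3 = -77. This suggests v_t = -3·5^(t - 1) - 2.
Base case (t = 1): the formula gives -5 = -5 = v_1.
Inductive step: suppose the statement holds for some j ≥ 1, so v_j = -3·5^(j - 1) - 2.
Then v_{j+1} = 5·v_j + 8 = 5·(-3·5^(j - 1) - 2) + 8 = -3·5^j - 2 = -3·5^((j+1) - 1) - 2,
which is the claimed formula at t = j+1.
Hence, by induction on t, the claim holds for every t ≥ 1.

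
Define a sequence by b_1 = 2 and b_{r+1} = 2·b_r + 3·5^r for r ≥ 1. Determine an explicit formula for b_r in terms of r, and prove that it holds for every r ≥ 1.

b_r = -3·2^(r - 1) + 5^r

Computing the first terms: b_1 = 2, b_2 = 19, b_3 = 113. This suggests b_r = -3·2^(r - 1) + 5^r.
When r = 1: the formula gives 2 = 2 = b_1.
Inductive step: suppose the statement holds for some p ≥ 1, so b_p = -3·2^(p - 1) + 5^p.
Then b_{p+1} = 2·b_p + 3·5^p = 2·(-3·2^(p - 1) + 5^p) + 3·5^p = -3·2^p + 5^(p + 1) = -3·2^((p+1) - 1) + 5^(p+1),
which is the claimed formula at r = p+1.
By the principle of mathematical induction, the result holds for all r ≥ 1.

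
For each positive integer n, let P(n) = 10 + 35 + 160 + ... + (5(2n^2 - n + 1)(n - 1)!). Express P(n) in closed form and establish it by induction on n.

We claim P(n) = (10n + 5)n! - 5 for all n ≥ 1.
When n = 1: P(1) = 10, and the closed form gives 10. They agree.
For the inductive step, assume it holds for an arbitrary k ≥ 1, so P(k) = (10k + 5)k! - 5.
Then P(k+1) = P(k) + (5(2k^2 + 3k + 2)k!) = ((10k + 5)k! - 5) + (5(2k^2 + 3k + 2)k!).
Simplifying, P(k+1) = (10(k+1) + 5)(k+1)! - 5,
which is the closed form with n = k+1.
By induction, the statement is established for all n ≥ 1.

P(n) = (10n + 5)n! - 5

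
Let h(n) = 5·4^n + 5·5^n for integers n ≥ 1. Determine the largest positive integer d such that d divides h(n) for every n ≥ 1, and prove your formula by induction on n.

Computing the first values: h(1) = 45 and h(2) = 205; gcd(45, 205) = 5, so d ≤ 5.
We prove 5 | 5·4^n + 5·5^n for all n ≥ 1 by induction on n.
Base case (n = 1): h(1) = 45 = 5·(9), so 5 | h(1).
Inductive step: suppose the statement holds for some p ≥ 1, i.e. 5 | h(p). Then
h(p+1) − 5·h(p) = (5·4^(p+1) + 5·5^(p+1)) − 5·(5·4^p + 5·5^p) = (5)·4^p·(4 − 5) = (-5)·4^p. Since 5 | h(p) by the inductive hypothesis, 5 | 5·h(p); and 5 | -5 since -5 = 5·-1. Therefore 5 | h(p+1).
This completes the induction.
Therefore the largest such d is 5.

d = 5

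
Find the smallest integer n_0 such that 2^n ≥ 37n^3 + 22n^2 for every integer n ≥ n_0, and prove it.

n_0 = 18

At n = 17: 131072 < 188139, so the inequality fails and n_0 ≥ 18. We prove 2^n ≥ 37n^3 + 22n^2 for all n ≥ 18.
For the base case n = 18: 2^n = 262144 and 37n^3 + 22n^2 = 222912, so 262144 ≥ 222912.
Inductive step: assume the claim holds for n = p, so 2^p ≥ 37p^3 + 22p^2.
Then 2^(p + 1) = 2·(2^p) ≥ 2·(37p^3 + 22p^2).
Also, for p ≥ 18 we have 2·(37p^3 + 22p^2) ≥ 37(p+1)^3 + 22(p+1)^2, since 2·(37p^3 + 22p^2) − (37(p+1)^3 + 22(p+1)^2) = 37p^3 - 89p^2 - 155p - 59, which is nonnegative for all p ≥ 18.
Combining, 2^(p + 1) ≥ 37(p+1)^3 + 22(p+1)^2.
By induction, the statement is established for all n ≥ 18.
Hence the smallest such n_0 is 18.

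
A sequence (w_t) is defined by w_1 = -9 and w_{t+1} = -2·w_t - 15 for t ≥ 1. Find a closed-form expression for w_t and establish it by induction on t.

w_t = -(-2)^(t + 1) - 5

Computing the first terms: w_1 = -9, w_2 = 3, w_3 = -21. This suggests w_t = -(-2)^(t + 1) - 5.
For the base case t = 1: the formula gives -9 = -9 = w_1.
Suppose the result is true for t = m, so w_m = -(-2)^(m + 1) - 5.
Then w_{m+1} = -2·w_m - 15 = -2·(-(-2)^(m + 1) - 5) - 15 = -(-2)^(m + 2) - 5 = -(-2)^((m+1) + 1) - 5,
which is the claimed formula at t = m+1.
Hence, by induction on t, the claim holds for every t ≥ 1.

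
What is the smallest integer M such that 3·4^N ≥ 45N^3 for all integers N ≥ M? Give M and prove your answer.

At N = 5: 3072 < 5625, so the inequality fails and M ≥ 6. We prove 3·4^N ≥ 45N^3 for all N ≥ 6.
For the base case N = 6: 3·4^N = 12288 and 45N^3 = 9720, so 12288 ≥ 9720.
Inductive step: suppose the statement holds for some p ≥ 6, so 3·4^p ≥ 45p^3.
Then 3·4^(p + 1) = 4·(3·4^p) ≥ 4·(45p^3).
Also, for p ≥ 6 we have 4·(45p^3) ≥ 45(p+1)^3, since 4 ≥ (1 + 1/p)^3 for all p ≥ 6.
Combining, 3·4^(p + 1) ≥ 45(p+1)^3.
By induction, the statement is established for all N ≥ 6.
Hence the smallest such M is 6.

M = 6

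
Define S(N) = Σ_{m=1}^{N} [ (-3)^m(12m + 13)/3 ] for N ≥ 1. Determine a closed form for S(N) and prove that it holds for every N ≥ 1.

S(N) = (-3)^N(3N + 4) - 4

We claim S(N) = (-3)^N(3N + 4) - 4 for all N ≥ 1.
For the base case N = 1: S(1) = -25, and the closed form gives -25. They agree.
For the inductive step, assume it holds for an arbitrary m ≥ 1, so S(m) = (-3)^m(3m + 4) - 4.
Then S(m+1) = S(m) + ((-3)^m(-12m - 25)) = ((-3)^m(3m + 4) - 4) + ((-3)^m(-12m - 25)).
Simplifying, S(m+1) = -9(-3)^m·m - 21(-3)^m - 4 = (-3)^(m+1)(3(m+1) + 4) - 4,
which is the closed form with N = m+1.
This completes the induction.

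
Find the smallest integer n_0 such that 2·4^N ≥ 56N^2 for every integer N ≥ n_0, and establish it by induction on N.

At N = 4: 512 < 896, so the inequality fails and n_0 ≥ 5. We prove 2·4^N ≥ 56N^2 for all N ≥ 5.
Base case (N = 5): 2·4^N = 2048 and 56N^2 = 1400, so 2048 ≥ 1400.
For the inductive step, assume it holds for an arbitrary p ≥ 5, so 2·4^p ≥ 56p^2.
Then 2·4^(p + 1) = 4·(2·4^p) ≥ 4·(56p^2).
Also, for p ≥ 5 we have 4·(56p^2) ≥ 56(p+1)^2, since 4 ≥ (1 + 1/p)^2 for all p ≥ 5.
Combining, 2·4^(p + 1) ≥ 56(p+1)^2.
This completes the induction.
Hence the smallest such n_0 is 5.

n_0 = 5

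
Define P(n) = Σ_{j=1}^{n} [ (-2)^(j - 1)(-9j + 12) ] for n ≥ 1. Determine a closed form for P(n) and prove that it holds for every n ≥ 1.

P(n) = 3(-2)^n(n - 1) + 3

We claim P(n) = 3(-2)^n(n - 1) + 3 for all n ≥ 1.
Base step (n = 1): P(1) = 3, and the closed form gives 3. They agree.
For the inductive step, assume it holds for an arbitrary j ≥ 1, so P(j) = 3(-2)^j(j - 1) + 3.
Then P(j+1) = P(j) + ((-2)^j(-9j + 3)) = (3(-2)^j(j - 1) + 3) + ((-2)^j(-9j + 3)).
Simplifying, P(j+1) = -6(-2)^j·j + 3 = 3(-2)^(j+1)((j+1) - 1) + 3,
which is the closed form with n = j+1.
By the principle of mathematical induction, the result holds for all n ≥ 1.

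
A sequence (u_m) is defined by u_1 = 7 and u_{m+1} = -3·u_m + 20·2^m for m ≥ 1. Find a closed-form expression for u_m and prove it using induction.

u_m = -(-3)^(m - 1) + 2^(m + 2)

Computing the first terms: u_1 = 7, u_2 = 19, u_3 = 23. This suggests u_m = -(-3)^(m - 1) + 2^(m + 2).
Base step (m = 1): the formula gives 7 = 7 = u_1.
Inductive step: suppose the statement holds for some j ≥ 1, so u_j = -(-3)^(j - 1) + 2^(j + 2).
Then u_{j+1} = -3·u_j + 20·2^j = -3·(-(-3)^(j - 1) + 2^(j + 2)) + 20·2^j = -(-3)^j + 2^(j + 3) = -(-3)^((j+1) - 1) + 2^((j+1) + 2),
which is the claimed formula at m = j+1.
This completes the induction.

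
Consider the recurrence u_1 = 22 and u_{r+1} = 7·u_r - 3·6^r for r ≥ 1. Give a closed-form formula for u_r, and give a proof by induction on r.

u_r = 3·6^r + 4·7^(r - 1)

Computing the first terms: u_1 = 22, u_2 = 136, u_3 = 844. This suggests u_r = 3·6^r + 4·7^(r - 1).
For the base case r = 1: the formula gives 22 = 22 = u_1.
For the inductive step, assume it holds for an arbitrary p ≥ 1, so u_p = 3·6^p + 4·7^(p - 1).
Then u_{p+1} = 7·u_p - 3·6^p = 7·(3·6^p + 4·7^(p - 1)) - 3·6^p = 3·6^(p + 1) + 4·7^p = 3·6^(p+1) + 4·7^((p+1) - 1),
which is the claimed formula at r = p+1.
Hence, by induction on r, the claim holds for every r ≥ 1.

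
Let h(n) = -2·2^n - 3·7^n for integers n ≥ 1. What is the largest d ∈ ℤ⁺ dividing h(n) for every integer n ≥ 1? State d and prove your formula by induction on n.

Computing the first values: h(1) = -25 and h(2) = -155; gcd(-25, -155) = 5, so d ≤ 5.
We prove 5 | -2·2^n - 3·7^n for all n ≥ 1 by induction on n.
Base step (n = 1): h(1) = -25 = 5·(-5), so 5 | h(1).
For the inductive step, assume it holds for an arbitrary m ≥ 1, i.e. 5 | h(m). Then
h(m+1) − 7·h(m) = (-2·2^(m+1) - 3·7^(m+1)) − 7·(-2·2^m - 3·7^m) = (-2)·2^m·(2 − 7) = (10)·2^m. Since 5 | h(m) by the inductive hypothesis, 5 | 7·h(m); and 5 | 10 since 10 = 5·2. Therefore 5 | h(m+1).
By induction, the statement is established for all n ≥ 1.
Therefore the largest such d is 5.

d = 5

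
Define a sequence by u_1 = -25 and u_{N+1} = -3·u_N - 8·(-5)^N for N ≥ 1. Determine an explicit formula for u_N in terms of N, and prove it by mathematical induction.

Computing the first terms: u_1 = -25, u_2 = 115, u_3 = -545. This suggests u_N = -5(-3)^(N - 1) + 4(-5)^N.
Base step (N = 1): the formula gives -25 = -25 = u_1.
For the inductive step, assume it holds for an arbitrary r ≥ 1, so u_r = -5(-3)^(r - 1) + 4(-5)^r.
Then u_{r+1} = -3·u_r - 8·(-5)^r = -3·(-5(-3)^(r - 1) + 4(-5)^r) - 8·(-5)^r = -5(-3)^r + 4(-5)^(r + 1) = -5(-3)^((r+1) - 1) + 4(-5)^(r+1),
which is the claimed formula at N = r+1.
Hence, by induction on N, the claim holds for every N ≥ 1.

u_N = -5(-3)^(N - 1) + 4(-5)^N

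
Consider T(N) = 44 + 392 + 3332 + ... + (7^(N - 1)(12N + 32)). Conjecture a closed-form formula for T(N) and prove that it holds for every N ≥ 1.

We claim T(N) = 7^N(2N + 5) - 5 for all N ≥ 1.
Base case (N = 1): T(1) = 44, and the closed form gives 44. They agree.
Suppose the result is true for N = p, so T(p) = 7^p(2p + 5) - 5.
Then T(p+1) = T(p) + (7^p(12p + 44)) = (7^p(2p + 5) - 5) + (7^p(12p + 44)).
Simplifying, T(p+1) = 14·7^p·p + 49·7^p - 5 = 7^(p+1)(2(p+1) + 5) - 5,
which is the closed form with N = p+1.
By induction, the statement is established for all N ≥ 1.

T(N) = 7^N(2N + 5) - 5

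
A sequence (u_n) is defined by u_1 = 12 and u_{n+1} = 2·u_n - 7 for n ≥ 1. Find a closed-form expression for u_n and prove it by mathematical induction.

u_n = 5·2^(n - 1) + 7

Computing the first terms: u_1 = 12, u_2 = 17, u_3 = 27. This suggests u_n = 5·2^(n - 1) + 7.
Base step (n = 1): the formula gives 12 = 12 = u_1.
Inductive step: suppose the statement holds for some j ≥ 1, so u_j = 5·2^(j - 1) + 7.
Then u_{j+1} = 2·u_j - 7 = 2·(5·2^(j - 1) + 7) - 7 = 5·2^j + 7 = 5·2^((j+1) - 1) + 7,
which is the claimed formula at n = j+1.
By induction, the statement is established for all n ≥ 1.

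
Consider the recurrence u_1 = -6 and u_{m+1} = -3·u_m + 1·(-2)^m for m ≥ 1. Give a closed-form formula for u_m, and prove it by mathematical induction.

u_m = (-2)^m - 4(-3)^(m - 1)

Computing the first terms: u_1 = -6, u_2 = 16, u_3 = -44. This suggests u_m = (-2)^m - 4(-3)^(m - 1).
For the base case m = 1: the formula gives -6 = -6 = u_1.
For the inductive step, assume it holds for an arbitrary p ≥ 1, so u_p = (-2)^p - 4(-3)^(p - 1).
Then u_{p+1} = -3·u_p + 1·(-2)^p = -3·((-2)^p - 4(-3)^(p - 1)) + 1·(-2)^p = (-2)^(p + 1) - 4(-3)^p = (-2)^(p+1) - 4(-3)^((p+1) - 1),
which is the claimed formula at m = p+1.
This completes the induction.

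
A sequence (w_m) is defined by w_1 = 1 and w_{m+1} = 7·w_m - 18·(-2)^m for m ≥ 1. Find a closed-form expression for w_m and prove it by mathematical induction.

Computing the first terms: w_1 = 1, w_2 = 43, w_3 = 229. This suggests w_m = -(-2)^(m + 1) + 5·7^(m - 1).
When m = 1: the formula gives 1 = 1 = w_1.
Suppose the result is true for m = i, so w_i = -(-2)^(i + 1) + 5·7^(i - 1).
Then w_{i+1} = 7·w_i - 18·(-2)^i = 7·(-(-2)^(i + 1) + 5·7^(i - 1)) - 18·(-2)^i = -(-2)^(i + 2) + 5·7^i = -(-2)^((i+1) + 1) + 5·7^((i+1) - 1),
which is the claimed formula at m = i+1.
By induction, the statement is established for all m ≥ 1.

w_m = -(-2)^(m + 1) + 5·7^(m - 1)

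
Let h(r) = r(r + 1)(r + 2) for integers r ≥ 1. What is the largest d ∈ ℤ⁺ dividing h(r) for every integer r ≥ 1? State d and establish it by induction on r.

Computing the first values: h(1) = 6 and h(2) = 24; gcd(6, 24) = 6, so d ≤ 6.
We prove 6 | r(r + 1)(r + 2) for all r ≥ 1 by induction on r.
For the base case r = 1: h(1) = 6 = 6·(1), so 6 | h(1).
Inductive step: suppose the statement holds for some p ≥ 1, i.e. 6 | h(p). Then
h(p+1) − h(p) = (p+1)·(p+2)·(p+3) − p·(p+1)·(p+2) = (p+1)·(p+2)·[(p+3) − p] = 3·(p+1)·(p+2). The product of 2 consecutive integers is divisible by (2)! = 2, so h(p+1) − h(p) is divisible by 3·2 = 6. By the inductive hypothesis 6 | h(p), hence 6 | h(p+1).
Hence, by induction on r, the claim holds for every r ≥ 1.
Therefore the largest such d is 6.

d = 6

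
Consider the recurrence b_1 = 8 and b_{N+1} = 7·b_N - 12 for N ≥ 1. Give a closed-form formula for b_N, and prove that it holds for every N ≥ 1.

Computing the first terms: b_1 = 8, b_2 = 44, b_3 = 296. This suggests b_N = 6·7^(N - 1) + 2.
Base case (N = 1): the formula gives 8 = 8 = b_1.
Inductive step: suppose the statement holds for some r ≥ 1, so b_r = 6·7^(r - 1) + 2.
Then b_{r+1} = 7·b_r - 12 = 7·(6·7^(r - 1) + 2) - 12 = 6·7^r + 2 = 6·7^((r+1) - 1) + 2,
which is the claimed formula at N = r+1.
This completes the induction.

b_N = 6·7^(N - 1) + 2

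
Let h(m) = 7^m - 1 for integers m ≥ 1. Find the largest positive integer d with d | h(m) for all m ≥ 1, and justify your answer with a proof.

Computing the first values: h(1) = 6 and h(2) = 48; gcd(6, 48) = 6, so d ≤ 6.
We prove 6 | 7^m - 1 for all m ≥ 1 by induction on m.
Base case (m = 1): h(1) = 6 = 6·(1), so 6 | h(1).
Suppose the result is true for m = k, i.e. 6 | h(k). Then
7^{k+1} − 1^{k+1} = 7·7^k − 1·1^k = 7·(7^k − 1^k) + (6)·1^k. The first term is divisible by 6 by the inductive hypothesis, and the second term (6)·1^k is divisible by 6 since 6 | 6. Hence 6 | h(k+1).
By the principle of mathematical induction, the result holds for all m ≥ 1.
Therefore the largest such d is 6.

d = 6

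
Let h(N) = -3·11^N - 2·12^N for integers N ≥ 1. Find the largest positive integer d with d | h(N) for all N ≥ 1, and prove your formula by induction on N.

d = 3

Computing the first values: h(1) = -57 and h(2) = -651; gcd(-57, -651) = 3, so d ≤ 3.
We prove 3 | -3·11^N - 2·12^N for all N ≥ 1 by induction on N.
When N = 1: h(1) = -57 = 3·(-19), so 3 | h(1).
Inductive step: assume the claim holds for N = k, i.e. 3 | h(k). Then
h(k+1) − 12·h(k) = (-3·11^(k+1) - 2·12^(k+1)) − 12·(-3·11^k - 2·12^k) = (-3)·11^k·(11 − 12) = (3)·11^k. Since 3 | h(k) by the inductive hypothesis, 3 | 12·h(k); and 3 | 3 since 3 = 3·1. Therefore 3 | h(k+1).
This completes the induction.
Therefore the largest such d is 3.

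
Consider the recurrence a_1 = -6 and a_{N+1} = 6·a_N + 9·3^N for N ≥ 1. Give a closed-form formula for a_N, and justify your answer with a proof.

a_N = -3^(N + 1) + 3·6^(N - 1)

Computing the first terms: a_1 = -6, a_2 = -9, a_3 = 27. This suggests a_N = -3^(N + 1) + 3·6^(N - 1).
When N = 1: the formula gives -6 = -6 = a_1.
For the inductive step, assume it holds for an arbitrary r ≥ 1, so a_r = -3^(r + 1) + 3·6^(r - 1).
Then a_{r+1} = 6·a_r + 9·3^r = 6·(-3^(r + 1) + 3·6^(r - 1)) + 9·3^r = -3^(r + 2) + 3·6^r = -3^((r+1) + 1) + 3·6^((r+1) - 1),
which is the claimed formula at N = r+1.
Hence, by induction on N, the claim holds for every N ≥ 1.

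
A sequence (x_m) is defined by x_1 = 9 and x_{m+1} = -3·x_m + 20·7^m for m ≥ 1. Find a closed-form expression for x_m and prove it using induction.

Computing the first terms: x_1 = 9, x_2 = 113, x_3 = 641. This suggests x_m = -5(-3)^(m - 1) + 2·7^m.
For the base case m = 1: the formula gives 9 = 9 = x_1.
Inductive step: suppose the statement holds for some k ≥ 1, so x_k = -5(-3)^(k - 1) + 2·7^k.
Then x_{k+1} = -3·x_k + 20·7^k = -3·(-5(-3)^(k - 1) + 2·7^k) + 20·7^k = -5(-3)^k + 2·7^(k + 1) = -5(-3)^((k+1) - 1) + 2·7^(k+1),
which is the claimed formula at m = k+1.
Hence, by induction on m, the claim holds for every m ≥ 1.

x_m = -5(-3)^(m - 1) + 2·7^m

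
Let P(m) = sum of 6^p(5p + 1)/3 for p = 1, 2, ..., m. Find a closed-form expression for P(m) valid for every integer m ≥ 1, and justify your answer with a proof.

We claim P(m) = 2·6^m·m for all m ≥ 1.
Base case (m = 1): P(1) = 12, and the closed form gives 12. They agree.
Inductive step: assume the claim holds for m = p, so P(p) = 2·6^p·p.
Then P(p+1) = P(p) + (6^p(10p + 12)) = (2·6^p·p) + (6^p(10p + 12)).
Simplifying, P(p+1) = 12·6^p(p + 1) = 2·6^(p+1)·(p+1),
which is the closed form with m = p+1.
By the principle of mathematical induction, the result holds for all m ≥ 1.

P(m) = 2·6^m·m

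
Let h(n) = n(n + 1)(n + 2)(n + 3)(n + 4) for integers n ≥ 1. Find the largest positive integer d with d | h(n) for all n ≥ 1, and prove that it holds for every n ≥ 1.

d = 120

Computing the first values: h(1) = 120 and h(2) = 720; gcd(120, 720) = 120, so d ≤ 120.
We prove 120 | n(n + 1)(n + 2)(n + 3)(n + 4) for all n ≥ 1 by induction on n.
For the base case n = 1: h(1) = 120 = 120·(1), so 120 | h(1).
Suppose the result is true for n = r, i.e. 120 | h(r). Then
h(r+1) − h(r) = (r+1)·(r+2)·(r+3)·(r+4)·(r+5) − r·(r+1)·(r+2)·(r+3)·(r+4) = (r+1)·(r+2)·(r+3)·(r+4)·[(r+5) − r] = 5·(r+1)·(r+2)·(r+3)·(r+4). The product of 4 consecutive integers is divisible by (4)! = 24, so h(r+1) − h(r) is divisible by 5·24 = 120. By the inductive hypothesis 120 | h(r), hence 120 | h(r+1).
By the principle of mathematical induction, the result holds for all n ≥ 1.
Therefore the largest such d is 120.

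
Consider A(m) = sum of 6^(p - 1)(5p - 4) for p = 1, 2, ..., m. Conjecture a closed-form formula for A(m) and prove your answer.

We claim A(m) = 6^m(m - 1) + 1 for all m ≥ 1.
When m = 1: A(1) = 1, and the closed form gives 1. They agree.
Suppose the result is true for m = p, so A(p) = 6^p(p - 1) + 1.
Then A(p+1) = A(p) + (6^p(5p + 1)) = (6^p(p - 1) + 1) + (6^p(5p + 1)).
Simplifying, A(p+1) = 6^(p + 1)p + 1 = 6^(p+1)((p+1) - 1) + 1,
which is the closed form with m = p+1.
Hence, by induction on m, the claim holds for every m ≥ 1.

A(m) = 6^m(m - 1) + 1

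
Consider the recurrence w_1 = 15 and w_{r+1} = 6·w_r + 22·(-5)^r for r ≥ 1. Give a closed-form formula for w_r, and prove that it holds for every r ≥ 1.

w_r = -2(-5)^r + 5·6^(r - 1)

Computing the first terms: w_1 = 15, w_2 = -20, w_3 = 430. This suggests w_r = -2(-5)^r + 5·6^(r - 1).
When r = 1: the formula gives 15 = 15 = w_1.
Suppose the result is true for r = i, so w_i = -2(-5)^i + 5·6^(i - 1).
Then w_{i+1} = 6·w_i + 22·(-5)^i = 6·(-2(-5)^i + 5·6^(i - 1)) + 22·(-5)^i = -2(-5)^(i + 1) + 5·6^i = -2(-5)^(i+1) + 5·6^((i+1) - 1),
which is the claimed formula at r = i+1.
By the principle of mathematical induction, the result holds for all r ≥ 1.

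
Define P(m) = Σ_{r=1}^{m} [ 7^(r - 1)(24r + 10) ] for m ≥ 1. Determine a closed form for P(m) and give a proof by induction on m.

We claim P(m) = 7^m(4m + 1) - 1 for all m ≥ 1.
For the base case m = 1: P(1) = 34, and the closed form gives 34. They agree.
For the inductive step, assume it holds for an arbitrary r ≥ 1, so P(r) = 7^r(4r + 1) - 1.
Then P(r+1) = P(r) + (7^r(24r + 34)) = (7^r(4r + 1) - 1) + (7^r(24r + 34)).
Simplifying, P(r+1) = 28·7^r·r + 35·7^r - 1 = 7^(r+1)(4(r+1) + 1) - 1,
which is the closed form with m = r+1.
Hence, by induction on m, the claim holds for every m ≥ 1.

P(m) = 7^m(4m + 1) - 1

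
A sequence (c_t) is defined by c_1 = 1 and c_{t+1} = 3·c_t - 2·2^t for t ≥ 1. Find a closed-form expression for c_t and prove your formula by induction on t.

Computing the first terms: c_1 = 1, c_2 = -1, c_3 = -11. This suggests c_t = 2^(t + 1) - 3^t.
Base case (t = 1): the formula gives 1 = 1 = c_1.
For the inductive step, assume it holds for an arbitrary m ≥ 1, so c_m = 2^(m + 1) - 3^m.
Then c_{m+1} = 3·c_m - 2·2^m = 3·(2^(m + 1) - 3^m) - 2·2^m = 2^(m + 2) - 3^(m + 1) = 2^((m+1) + 1) - 3^(m+1),
which is the claimed formula at t = m+1.
Hence, by induction on t, the claim holds for every t ≥ 1.

c_t = 2^(t + 1) - 3^t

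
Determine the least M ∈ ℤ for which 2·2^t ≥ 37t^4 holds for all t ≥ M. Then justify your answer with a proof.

At t = 22: 8388608 < 8667472, so the inequality fails and M ≥ 23. We prove 2·2^t ≥ 37t^4 for all t ≥ 23.
For the base case t = 23: 2·2^t = 16777216 and 37t^4 = 10354117, so 16777216 ≥ 10354117.
Inductive step: suppose the statement holds for some j ≥ 23, so 2·2^j ≥ 37j^4.
Then 2·2^(j + 1) = 2·(2·2^j) ≥ 2·(37j^4).
Also, for j ≥ 23 we have 2·(37j^4) ≥ 37(j+1)^4, since 2 ≥ (1 + 1/j)^4 for all j ≥ 23.
Combining, 2·2^(j + 1) ≥ 37(j+1)^4.
This completes the induction.
Hence the smallest such M is 23.

M = 23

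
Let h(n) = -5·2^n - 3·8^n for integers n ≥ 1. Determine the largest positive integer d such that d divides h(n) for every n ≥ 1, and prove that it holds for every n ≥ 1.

Computing the first values: h(1) = -34 and h(2) = -212; gcd(-34, -212) = 2, so d ≤ 2.
We prove 2 | -5·2^n - 3·8^n for all n ≥ 1 by induction on n.
Base case (n = 1): h(1) = -34 = 2·(-17), so 2 | h(1).
For the inductive step, assume it holds for an arbitrary k ≥ 1, i.e. 2 | h(k). Then
h(k+1) − 8·h(k) = (-5·2^(k+1) - 3·8^(k+1)) − 8·(-5·2^k - 3·8^k) = (-5)·2^k·(2 − 8) = (30)·2^k. Since 2 | h(k) by the inductive hypothesis, 2 | 8·h(k); and 2 | 30 since 30 = 2·15. Therefore 2 | h(k+1).
Hence, by induction on n, the claim holds for every n ≥ 1.
Therefore the largest such d is 2.

d = 2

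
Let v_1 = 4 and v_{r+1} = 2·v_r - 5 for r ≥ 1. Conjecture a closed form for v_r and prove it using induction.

Computing the first terms: v_1 = 4, v_2 = 3, v_3 = 1. This suggests v_r = -2^(r - 1) + 5.
For the base case r = 1: the formula gives 4 = 4 = v_1.
For the inductive step, assume it holds for an arbitrary j ≥ 1, so v_j = -2^(j - 1) + 5.
Then v_{j+1} = 2·v_j - 5 = 2·(-2^(j - 1) + 5) - 5 = -2^j + 5 = -2^((j+1) - 1) + 5,
which is the claimed formula at r = j+1.
This completes the induction.

v_r = -2^(r - 1) + 5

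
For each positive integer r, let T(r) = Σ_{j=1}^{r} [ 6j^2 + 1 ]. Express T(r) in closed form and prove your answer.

We claim T(r) = r(2r^2 + 3r + 2) for all r ≥ 1.
Base step (r = 1): T(1) = 7, and the closed form gives 7. They agree.
For the inductive step, assume it holds for an arbitrary j ≥ 1, so T(j) = j(2j^2 + 3j + 2).
Then T(j+1) = T(j) + (6(j + 1)^2 + 1) = (j(2j^2 + 3j + 2)) + (6(j + 1)^2 + 1).
Simplifying, T(j+1) = (j + 1)(2j^2 + 7j + 7) = (j+1)(2(j+1)^2 + 3(j+1) + 2),
which is the closed form with r = j+1.
By induction, the statement is established for all r ≥ 1.

T(r) = r(2r^2 + 3r + 2)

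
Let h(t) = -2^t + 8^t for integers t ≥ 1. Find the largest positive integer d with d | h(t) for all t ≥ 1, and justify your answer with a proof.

Computing the first values: h(1) = 6 and h(2) = 60; gcd(6, 60) = 6, so d ≤ 6.
We prove 6 | -2^t + 8^t for all t ≥ 1 by induction on t.
Base case (t = 1): h(1) = 6 = 6·(1), so 6 | h(1).
For the inductive step, assume it holds for an arbitrary p ≥ 1, i.e. 6 | h(p). Then
8^{p+1} − 2^{p+1} = 8·8^p − 2·2^p = 8·(8^p − 2^p) + (6)·2^p. The first term is divisible by 6 by the inductive hypothesis, and the second term (6)·2^p is divisible by 6 since 6 | 6. Hence 6 | h(p+1).
By induction, the statement is established for all t ≥ 1.
Therefore the largest such d is 6.

d = 6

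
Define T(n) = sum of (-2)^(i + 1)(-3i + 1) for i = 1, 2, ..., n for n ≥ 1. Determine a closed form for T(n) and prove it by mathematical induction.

We claim T(n) = (-2)^(n + 2)n for all n ≥ 1.
When n = 1: T(1) = -8, and the closed form gives -8. They agree.
Suppose the result is true for n = i, so T(i) = (-2)^(i + 2)i.
Then T(i+1) = T(i) + ((-2)^(i + 2)(-3i - 2)) = ((-2)^(i + 2)i) + ((-2)^(i + 2)(-3i - 2)).
Simplifying, T(i+1) = (-2)^(i + 3)(i + 1) = (-2)^((i+1) + 2)(i+1),
which is the closed form with n = i+1.
By the principle of mathematical induction, the result holds for all n ≥ 1.

T(n) = (-2)^(n + 2)n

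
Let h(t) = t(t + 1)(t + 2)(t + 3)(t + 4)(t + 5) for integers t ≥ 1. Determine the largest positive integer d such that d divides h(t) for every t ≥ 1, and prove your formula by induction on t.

d = 720

Computing the first values: h(1) = 720 and h(2) = 5040; gcd(720, 5040) = 720, so d ≤ 720.
We prove 720 | t(t + 1)(t + 2)(t + 3)(t + 4)(t + 5) for all t ≥ 1 by induction on t.
Base step (t = 1): h(1) = 720 = 720·(1), so 720 | h(1).
Inductive step: assume the claim holds for t = m, i.e. 720 | h(m). Then
h(m+1) − h(m) = (m+1)·(m+2)·(m+3)·(m+4)·(m+5)·(m+6) − m·(m+1)·(m+2)·(m+3)·(m+4)·(m+5) = (m+1)·(m+2)·(m+3)·(m+4)·(m+5)·[(m+6) − m] = 6·(m+1)·(m+2)·(m+3)·(m+4)·(m+5). The product of 5 consecutive integers is divisible by (5)! = 120, so h(m+1) − h(m) is divisible by 6·120 = 720. By the inductive hypothesis 720 | h(m), hence 720 | h(m+1).
By the principle of mathematical induction, the result holds for all t ≥ 1.
Therefore the largest such d is 720.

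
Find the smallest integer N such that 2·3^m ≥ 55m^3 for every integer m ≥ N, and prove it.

At m = 9: 39366 < 40095, so the inequality fails and N ≥ 10. We prove 2·3^m ≥ 55m^3 for all m ≥ 10.
Base case (m = 10): 2·3^m = 118098 and 55m^3 = 55000, so 118098 ≥ 55000.
Suppose the result is true for m = p, so 2·3^p ≥ 55p^3.
Then 2·3^(p + 1) = 3·(2·3^p) ≥ 3·(55p^3).
Also, for p ≥ 10 we have 3·(55p^3) ≥ 55(p+1)^3, since 3 ≥ (1 + 1/p)^3 for all p ≥ 10.
Combining, 2·3^(p + 1) ≥ 55(p+1)^3.
Hence, by induction on m, the claim holds for every m ≥ 10.
Hence the smallest such N is 10.

N = 10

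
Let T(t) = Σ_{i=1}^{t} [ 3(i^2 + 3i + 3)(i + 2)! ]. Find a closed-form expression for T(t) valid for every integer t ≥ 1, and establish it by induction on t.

T(t) = (3t + 3)(t + 3)! - 18

We claim T(t) = (3t + 3)(t + 3)! - 18 for all t ≥ 1.
Base case (t = 1): T(1) = 126, and the closed form gives 126. They agree.
Inductive step: assume the claim holds for t = i, so T(i) = (3i + 3)(i + 3)! - 18.
Then T(i+1) = T(i) + (3(i^2 + 5i + 7)(i + 3)!) = ((3i + 3)(i + 3)! - 18) + (3(i^2 + 5i + 7)(i + 3)!).
Simplifying, T(i+1) = (3(i+1) + 3)((i+1) + 3)! - 18,
which is the closed form with t = i+1.
This completes the induction.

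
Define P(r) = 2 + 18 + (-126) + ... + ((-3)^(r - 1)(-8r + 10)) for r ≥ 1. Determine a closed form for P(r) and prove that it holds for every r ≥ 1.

We claim P(r) = 2(-3)^r(r - 1) + 2 for all r ≥ 1.
When r = 1: P(1) = 2, and the closed form gives 2. They agree.
For the inductive step, assume it holds for an arbitrary k ≥ 1, so P(k) = 2(-3)^k(k - 1) + 2.
Then P(k+1) = P(k) + ((-3)^k(-8k + 2)) = (2(-3)^k(k - 1) + 2) + ((-3)^k(-8k + 2)).
Simplifying, P(k+1) = -6(-3)^k·k + 2 = 2(-3)^(k+1)((k+1) - 1) + 2,
which is the closed form with r = k+1.
This completes the induction.

P(r) = 2(-3)^r(r - 1) + 2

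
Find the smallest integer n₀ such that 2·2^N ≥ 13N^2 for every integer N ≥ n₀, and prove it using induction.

n₀ = 10

At N = 9: 1024 < 1053, so the inequality fails and n₀ ≥ 10. We prove 2·2^N ≥ 13N^2 for all N ≥ 10.
Base step (N = 10): 2·2^N = 2048 and 13N^2 = 1300, so 2048 ≥ 1300.
For the inductive step, assume it holds for an arbitrary p ≥ 10, so 2·2^p ≥ 13p^2.
Then 2·2^(p + 1) = 2·(2·2^p) ≥ 2·(13p^2).
Also, for p ≥ 10 we have 2·(13p^2) ≥ 13(p+1)^2, since 2 ≥ (1 + 1/p)^2 for all p ≥ 10.
Combining, 2·2^(p + 1) ≥ 13(p+1)^2.
Hence, by induction on N, the claim holds for every N ≥ 10.
Hence the smallest such n₀ is 10.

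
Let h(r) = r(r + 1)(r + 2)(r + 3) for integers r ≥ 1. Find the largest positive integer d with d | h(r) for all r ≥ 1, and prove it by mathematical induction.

Computing the first values: h(1) = 24 and h(2) = 120; gcd(24, 120) = 24, so d ≤ 24.
We prove 24 | r(r + 1)(r + 2)(r + 3) for all r ≥ 1 by induction on r.
Base step (r = 1): h(1) = 24 = 24·(1), so 24 | h(1).
Inductive step: suppose the statement holds for some i ≥ 1, i.e. 24 | h(i). Then
h(i+1) − h(i) = (i+1)·(i+2)·(i+3)·(i+4) − i·(i+1)·(i+2)·(i+3) = (i+1)·(i+2)·(i+3)·[(i+4) − i] = 4·(i+1)·(i+2)·(i+3). The product of 3 consecutive integers is divisible by (3)! = 6, so h(i+1) − h(i) is divisible by 4·6 = 24. By the inductive hypothesis 24 | h(i), hence 24 | h(i+1).
This completes the induction.
Therefore the largest such d is 24.

d = 24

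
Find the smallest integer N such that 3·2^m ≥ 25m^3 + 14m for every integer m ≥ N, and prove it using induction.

N = 15

At m = 14: 49152 < 68796, so the inequality fails and N ≥ 15. We prove 3·2^m ≥ 25m^3 + 14m for all m ≥ 15.
Base case (m = 15): 3·2^m = 98304 and 25m^3 + 14m = 84585, so 98304 ≥ 84585.
Inductive step: assume the claim holds for m = j, so 3·2^j ≥ 25j^3 + 14j.
Then 3·2^(j + 1) = 2·(3·2^j) ≥ 2·(25j^3 + 14j).
Also, for j ≥ 15 we have 2·(25j^3 + 14j) ≥ 25(j+1)^3 + 14(j+1), since 2·(25j^3 + 14j) − (25(j+1)^3 + 14(j+1)) = 25j^3 - 75j^2 - 61j - 39, which is nonnegative for all j ≥ 15.
Combining, 3·2^(j + 1) ≥ 25(j+1)^3 + 14(j+1).
This completes the induction.
Hence the smallest such N is 15.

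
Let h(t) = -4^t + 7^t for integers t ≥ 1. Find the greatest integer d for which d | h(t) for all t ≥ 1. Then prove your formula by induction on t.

d = 3

Computing the first values: h(1) = 3 and h(2) = 33; gcd(3, 33) = 3, so d ≤ 3.
We prove 3 | -4^t + 7^t for all t ≥ 1 by induction on t.
For the base case t = 1: h(1) = 3 = 3·(1), so 3 | h(1).
Suppose the result is true for t = i, i.e. 3 | h(i). Then
7^{i+1} − 4^{i+1} = 7·7^i − 4·4^i = 7·(7^i − 4^i) + (3)·4^i. The first term is divisible by 3 by the inductive hypothesis, and the second term (3)·4^i is divisible by 3 since 3 | 3. Hence 3 | h(i+1).
This completes the induction.
Therefore the largest such d is 3.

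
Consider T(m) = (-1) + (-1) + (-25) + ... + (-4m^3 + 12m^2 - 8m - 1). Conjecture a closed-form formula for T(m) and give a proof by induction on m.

T(m) = -m(m^3 - 2m^2 - m + 3)

We claim T(m) = -m(m^3 - 2m^2 - m + 3) for all m ≥ 1.
Base step (m = 1): T(1) = -1, and the closed form gives -1. They agree.
Inductive step: assume the claim holds for m = k, so T(k) = k(-k^3 + 2k^2 + k - 3).
Then T(k+1) = T(k) + (-4k^3 + 4k - 1) = (k(-k^3 + 2k^2 + k - 3)) + (-4k^3 + 4k - 1).
Simplifying, T(k+1) = -(k + 1)(k^3 + k^2 - 2k + 1) = -(k+1)((k+1)^3 - 2(k+1)^2 - (k+1) + 3),
which is the closed form with m = k+1.
By induction, the statement is established for all m ≥ 1.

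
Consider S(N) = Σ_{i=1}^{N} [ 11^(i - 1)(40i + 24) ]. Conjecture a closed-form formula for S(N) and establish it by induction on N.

We claim S(N) = 2·11^N(2N + 1) - 2 for all N ≥ 1.
Base step (N = 1): S(1) = 64, and the closed form gives 64. They agree.
Inductive step: assume the claim holds for N = i, so S(i) = 2·11^i(2i + 1) - 2.
Then S(i+1) = S(i) + (11^i(40i + 64)) = (2·11^i(2i + 1) - 2) + (11^i(40i + 64)).
Simplifying, S(i+1) = 44·11^i·i + 66·11^i - 2 = 2·11^(i+1)(2(i+1) + 1) - 2,
which is the closed form with N = i+1.
This completes the induction.

S(N) = 2·11^N(2N + 1) - 2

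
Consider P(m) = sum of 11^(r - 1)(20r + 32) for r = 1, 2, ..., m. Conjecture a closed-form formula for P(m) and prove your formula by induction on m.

We claim P(m) = 11^m(2m + 3) - 3 for all m ≥ 1.
When m = 1: P(1) = 52, and the closed form gives 52. They agree.
For the inductive step, assume it holds for an arbitrary r ≥ 1, so P(r) = 11^r(2r + 3) - 3.
Then P(r+1) = P(r) + (11^r(20r + 52)) = (11^r(2r + 3) - 3) + (11^r(20r + 52)).
Simplifying, P(r+1) = 22·11^r·r + 55·11^r - 3 = 11^(r+1)(2(r+1) + 3) - 3,
which is the closed form with m = r+1.
By induction, the statement is established for all m ≥ 1.

P(m) = 11^m(2m + 3) - 3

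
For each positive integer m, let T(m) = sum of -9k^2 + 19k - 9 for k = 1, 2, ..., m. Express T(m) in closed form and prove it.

T(m) = -m(3m^2 - 5m + 1)

We claim T(m) = -m(3m^2 - 5m + 1) for all m ≥ 1.
For the base case m = 1: T(1) = 1, and the closed form gives 1. They agree.
Inductive step: suppose the statement holds for some k ≥ 1, so T(k) = k(-3k^2 + 5k - 1).
Then T(k+1) = T(k) + (-9k^2 + k + 1) = (k(-3k^2 + 5k - 1)) + (-9k^2 + k + 1).
Simplifying, T(k+1) = -(k + 1)(3k^2 + k - 1) = -(k+1)(3(k+1)^2 - 5(k+1) + 1),
which is the closed form with m = k+1.
By the principle of mathematical induction, the result holds for all m ≥ 1.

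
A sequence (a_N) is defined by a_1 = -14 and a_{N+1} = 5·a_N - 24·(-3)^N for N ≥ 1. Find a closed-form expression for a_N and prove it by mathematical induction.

Computing the first terms: a_1 = -14, a_2 = 2, a_3 = -206. This suggests a_N = -(-3)^(N + 1) - 5^N.
Base step (N = 1): the formula gives -14 = -14 = a_1.
Inductive step: assume the claim holds for N = i, so a_i = -(-3)^(i + 1) - 5^i.
Then a_{i+1} = 5·a_i - 24·(-3)^i = 5·(-(-3)^(i + 1) - 5^i) - 24·(-3)^i = -(-3)^(i + 2) - 5^(i + 1) = -(-3)^((i+1) + 1) - 5^(i+1),
which is the claimed formula at N = i+1.
By induction, the statement is established for all N ≥ 1.

a_N = -(-3)^(N + 1) - 5^N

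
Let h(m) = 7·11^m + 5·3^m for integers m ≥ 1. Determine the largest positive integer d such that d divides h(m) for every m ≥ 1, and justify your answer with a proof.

d = 4

Computing the first values: h(1) = 92 and h(2) = 892; gcd(92, 892) = 4, so d ≤ 4.
We prove 4 | 7·11^m + 5·3^m for all m ≥ 1 by induction on m.
For the base case m = 1: h(1) = 92 = 4·(23), so 4 | h(1).
Inductive step: suppose the statement holds for some i ≥ 1, i.e. 4 | h(i). Then
h(i+1) − 11·h(i) = (7·11^(i+1) + 5·3^(i+1)) − 11·(7·11^i + 5·3^i) = (5)·3^i·(3 − 11) = (-40)·3^i. Since 4 | h(i) by the inductive hypothesis, 4 | 11·h(i); and 4 | -40 since -40 = 4·-10. Therefore 4 | h(i+1).
By induction, the statement is established for all m ≥ 1.
Therefore the largest such d is 4.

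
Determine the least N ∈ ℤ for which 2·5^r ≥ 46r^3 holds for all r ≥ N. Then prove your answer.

N = 5

At r = 4: 1250 < 2944, so the inequality fails and N ≥ 5. We prove 2·5^r ≥ 46r^3 for all r ≥ 5.
For the base case r = 5: 2·5^r = 6250 and 46r^3 = 5750, so 6250 ≥ 5750.
Inductive step: assume the claim holds for r = k, so 2·5^k ≥ 46k^3.
Then 2·5^(k + 1) = 5·(2·5^k) ≥ 5·(46k^3).
Also, for k ≥ 5 we have 5·(46k^3) ≥ 46(k+1)^3, since 5 ≥ (1 + 1/k)^3 for all k ≥ 5.
Combining, 2·5^(k + 1) ≥ 46(k+1)^3.
Hence, by induction on r, the claim holds for every r ≥ 5.
Hence the smallest such N is 5.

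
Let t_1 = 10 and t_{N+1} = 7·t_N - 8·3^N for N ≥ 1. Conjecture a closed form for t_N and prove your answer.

t_N = 2·3^N + 4·7^(N - 1)

Computing the first terms: t_1 = 10, t_2 = 46, t_3 = 250. This suggests t_N = 2·3^N + 4·7^(N - 1).
For the base case N = 1: the formula gives 10 = 10 = t_1.
Inductive step: suppose the statement holds for some i ≥ 1, so t_i = 2·3^i + 4·7^(i - 1).
Then t_{i+1} = 7·t_i - 8·3^i = 7·(2·3^i + 4·7^(i - 1)) - 8·3^i = 2·3^(i + 1) + 4·7^i = 2·3^(i+1) + 4·7^((i+1) - 1),
which is the claimed formula at N = i+1.
This completes the induction.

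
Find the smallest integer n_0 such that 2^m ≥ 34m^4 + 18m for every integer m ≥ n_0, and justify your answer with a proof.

n_0 = 24

At m = 23: 8388608 < 9515008, so the inequality fails and n_0 ≥ 24. We prove 2^m ≥ 34m^4 + 18m for all m ≥ 24.
When m = 24: 2^m = 16777216 and 34m^4 + 18m = 11280816, so 16777216 ≥ 11280816.
For the inductive step, assume it holds for an arbitrary r ≥ 24, so 2^r ≥ 34r^4 + 18r.
Then 2^(r + 1) = 2·(2^r) ≥ 2·(34r^4 + 18r).
Also, for r ≥ 24 we have 2·(34r^4 + 18r) ≥ 34(r+1)^4 + 18(r+1), since 2·(34r^4 + 18r) − (34(r+1)^4 + 18(r+1)) = 34r^4 - 136r^3 - 204r^2 - 118r - 52, which is nonnegative for all r ≥ 24.
Combining, 2^(r + 1) ≥ 34(r+1)^4 + 18(r+1).
This completes the induction.
Hence the smallest such n_0 is 24.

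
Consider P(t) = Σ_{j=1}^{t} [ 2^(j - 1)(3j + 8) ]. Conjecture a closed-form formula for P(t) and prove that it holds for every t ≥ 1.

P(t) = 2^t(3t + 5) - 5

We claim P(t) = 2^t(3t + 5) - 5 for all t ≥ 1.
Base step (t = 1): P(1) = 11, and the closed form gives 11. They agree.
Inductive step: assume the claim holds for t = j, so P(j) = 2^j(3j + 5) - 5.
Then P(j+1) = P(j) + (2^j(3j + 11)) = (2^j(3j + 5) - 5) + (2^j(3j + 11)).
Simplifying, P(j+1) = 6·2^j·j + 16·2^j - 5 = 2^(j+1)(3(j+1) + 5) - 5,
which is the closed form with t = j+1.
By the principle of mathematical induction, the result holds for all t ≥ 1.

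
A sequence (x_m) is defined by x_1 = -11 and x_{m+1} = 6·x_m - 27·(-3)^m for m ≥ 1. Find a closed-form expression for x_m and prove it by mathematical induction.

x_m = -(-3)^(m + 1) - 2·6^(m - 1)

Computing the first terms: x_1 = -11, x_2 = 15, x_3 = -153. This suggests x_m = -(-3)^(m + 1) - 2·6^(m - 1).
For the base case m = 1: the formula gives -11 = -11 = x_1.
Inductive step: assume the claim holds for m = r, so x_r = -(-3)^(r + 1) - 2·6^(r - 1).
Then x_{r+1} = 6·x_r - 27·(-3)^r = 6·(-(-3)^(r + 1) - 2·6^(r - 1)) - 27·(-3)^r = -(-3)^(r + 2) - 2·6^r = -(-3)^((r+1) + 1) - 2·6^((r+1) - 1),
which is the claimed formula at m = r+1.
By the principle of mathematical induction, the result holds for all m ≥ 1.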